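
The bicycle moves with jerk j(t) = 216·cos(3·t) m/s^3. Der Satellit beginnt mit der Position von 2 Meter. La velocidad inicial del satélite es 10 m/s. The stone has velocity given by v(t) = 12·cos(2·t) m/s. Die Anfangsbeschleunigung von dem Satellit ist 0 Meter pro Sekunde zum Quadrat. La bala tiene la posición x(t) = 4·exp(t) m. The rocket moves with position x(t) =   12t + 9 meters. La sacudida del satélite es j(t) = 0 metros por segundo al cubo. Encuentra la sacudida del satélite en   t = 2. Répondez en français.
Nous avons le jerk j(t) = 0. En substituant t = 2: j(2) = 0.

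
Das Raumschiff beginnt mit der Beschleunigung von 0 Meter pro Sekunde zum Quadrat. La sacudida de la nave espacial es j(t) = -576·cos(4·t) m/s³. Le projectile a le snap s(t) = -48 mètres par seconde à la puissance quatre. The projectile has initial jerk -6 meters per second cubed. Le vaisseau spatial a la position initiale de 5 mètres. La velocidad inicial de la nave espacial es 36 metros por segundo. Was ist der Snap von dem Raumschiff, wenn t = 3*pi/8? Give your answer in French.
En partant du jerk j(t) = -576·cos(4·t), nous prenons 1 dérivée. En dérivant le jerk, nous obtenons le snap: s(t) = 2304·sin(4·t). De l'équation du snap s(t) = 2304·sin(4·t), nous substituons t = 3*pi/8 pour obtenir s = -2304.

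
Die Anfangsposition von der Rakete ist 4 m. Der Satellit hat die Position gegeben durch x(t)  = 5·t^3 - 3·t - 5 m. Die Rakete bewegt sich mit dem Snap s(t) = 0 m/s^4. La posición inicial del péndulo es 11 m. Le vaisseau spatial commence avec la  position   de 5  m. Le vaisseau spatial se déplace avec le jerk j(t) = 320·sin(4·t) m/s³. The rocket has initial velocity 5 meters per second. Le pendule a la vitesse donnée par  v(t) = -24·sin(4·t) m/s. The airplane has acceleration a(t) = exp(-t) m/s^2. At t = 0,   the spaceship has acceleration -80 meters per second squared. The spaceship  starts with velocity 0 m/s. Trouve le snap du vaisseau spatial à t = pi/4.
Pour résoudre ceci, nous devons prendre 1 dérivée de notre équation du jerk j(t) = 320·sin(4·t). En dérivant le jerk, nous obtenons le snap: s(t) = 1280·cos(4·t). De l'équation du snap s(t) = 1280·cos(4·t), nous substituons t = pi/4 pour obtenir s = -1280.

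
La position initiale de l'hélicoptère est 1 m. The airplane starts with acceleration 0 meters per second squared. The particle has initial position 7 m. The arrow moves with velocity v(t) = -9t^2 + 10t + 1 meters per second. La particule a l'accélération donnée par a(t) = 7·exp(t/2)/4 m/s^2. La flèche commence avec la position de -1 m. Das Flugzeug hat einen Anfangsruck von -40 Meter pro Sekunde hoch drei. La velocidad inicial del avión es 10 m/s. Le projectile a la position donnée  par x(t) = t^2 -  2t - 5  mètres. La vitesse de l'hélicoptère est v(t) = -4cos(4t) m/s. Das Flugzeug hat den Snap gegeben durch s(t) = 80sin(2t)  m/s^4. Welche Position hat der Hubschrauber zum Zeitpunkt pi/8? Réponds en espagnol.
Partiendo de la velocidad v(t) = -4·cos(4·t), tomamos 1 integral. Tomando ∫v(t)dt y aplicando x(0) = 1, encontramos x(t) = 1 - sin(4·t). Tenemos la posición x(t) = 1 - sin(4·t). Sustituyendo t = pi/8: x(pi/8) = 0.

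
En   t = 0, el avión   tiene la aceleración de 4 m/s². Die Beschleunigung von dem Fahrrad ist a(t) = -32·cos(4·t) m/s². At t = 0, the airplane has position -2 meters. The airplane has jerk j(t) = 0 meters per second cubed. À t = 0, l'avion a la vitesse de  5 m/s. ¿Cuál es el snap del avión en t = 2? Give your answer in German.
Ausgehend von dem Ruck j(t) = 0, nehmen wir 1 Ableitung. Die Ableitung von dem Ruck ergibt den Snap: s(t) = 0. Mit s(t) = 0 und Einsetzen von t = 2, finden wir s = 0.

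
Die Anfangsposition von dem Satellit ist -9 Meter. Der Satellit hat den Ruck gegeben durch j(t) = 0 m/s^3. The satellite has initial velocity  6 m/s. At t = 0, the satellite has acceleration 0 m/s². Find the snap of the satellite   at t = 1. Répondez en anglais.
To solve this, we need to take 1 derivative of our jerk equation j(t) = 0. Taking d/dt of j(t), we find s(t) = 0. From the given snap equation s(t) = 0, we substitute t = 1 to get s = 0.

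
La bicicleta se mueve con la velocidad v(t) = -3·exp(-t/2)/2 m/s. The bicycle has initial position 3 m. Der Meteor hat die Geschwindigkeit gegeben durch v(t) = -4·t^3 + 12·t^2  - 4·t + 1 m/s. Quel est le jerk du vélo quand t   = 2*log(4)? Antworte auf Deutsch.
Ausgehend von der Geschwindigkeit v(t) = -3·exp(-t/2)/2, nehmen wir 2 Ableitungen. Mit d/dt von v(t) finden wir a(t) = 3·exp(-t/2)/4. Die Ableitung von der Beschleunigung ergibt den Ruck: j(t) = -3·exp(-t/2)/8. Aus der Gleichung für den Ruck j(t) = -3·exp(-t/2)/8, setzen wir t = 2*log(4) ein und erhalten j = -3/32.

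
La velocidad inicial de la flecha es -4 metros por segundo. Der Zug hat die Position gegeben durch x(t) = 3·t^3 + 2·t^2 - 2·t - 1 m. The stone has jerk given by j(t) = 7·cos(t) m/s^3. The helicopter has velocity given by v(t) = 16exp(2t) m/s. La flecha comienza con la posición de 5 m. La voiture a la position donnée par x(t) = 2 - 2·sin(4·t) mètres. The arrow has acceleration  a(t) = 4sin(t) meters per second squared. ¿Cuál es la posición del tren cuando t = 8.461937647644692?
De la ecuación de la posición x(t) = 3·t^3 + 2·t^2 - 2·t - 1, sustituimos t = 8.461937647644692 para obtener x = 1943.02052097728.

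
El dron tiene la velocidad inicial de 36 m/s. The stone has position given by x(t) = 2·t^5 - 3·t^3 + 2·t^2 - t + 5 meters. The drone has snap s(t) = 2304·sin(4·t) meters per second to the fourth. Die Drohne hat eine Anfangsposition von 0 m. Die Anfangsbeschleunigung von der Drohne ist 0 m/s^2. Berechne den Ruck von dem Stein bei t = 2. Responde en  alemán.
Ausgehend von der Position x(t) = 2·t^5 - 3·t^3 + 2·t^2 - t + 5, nehmen wir 3 Ableitungen. Mit d/dt von x(t) finden wir v(t) = 10·t^4 - 9·t^2 + 4·t - 1. Die Ableitung von der Geschwindigkeit ergibt die Beschleunigung: a(t) = 40·t^3 - 18·t + 4. Mit d/dt von a(t) finden wir j(t) = 120·t^2 - 18. Wir haben den Ruck j(t) = 120·t^2 - 18. Durch Einsetzen von t = 2: j(2) = 462.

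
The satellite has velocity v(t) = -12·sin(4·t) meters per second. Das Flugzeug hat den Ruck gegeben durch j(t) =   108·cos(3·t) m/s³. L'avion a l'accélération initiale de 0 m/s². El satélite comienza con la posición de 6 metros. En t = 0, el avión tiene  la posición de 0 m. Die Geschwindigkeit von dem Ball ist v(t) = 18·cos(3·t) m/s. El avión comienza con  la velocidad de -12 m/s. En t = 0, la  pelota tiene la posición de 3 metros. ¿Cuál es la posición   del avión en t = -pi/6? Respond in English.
We need to integrate our jerk equation j(t) = 108·cos(3·t) 3 times. The antiderivative of jerk is acceleration. Using a(0) = 0, we get a(t) = 36·sin(3·t). The integral of acceleration is velocity. Using v(0) = -12, we get v(t) = -12·cos(3·t). Finding the integral of v(t) and using x(0) = 0: x(t) = -4·sin(3·t). From the given position equation x(t) = -4·sin(3·t), we substitute t = -pi/6 to get x = 4.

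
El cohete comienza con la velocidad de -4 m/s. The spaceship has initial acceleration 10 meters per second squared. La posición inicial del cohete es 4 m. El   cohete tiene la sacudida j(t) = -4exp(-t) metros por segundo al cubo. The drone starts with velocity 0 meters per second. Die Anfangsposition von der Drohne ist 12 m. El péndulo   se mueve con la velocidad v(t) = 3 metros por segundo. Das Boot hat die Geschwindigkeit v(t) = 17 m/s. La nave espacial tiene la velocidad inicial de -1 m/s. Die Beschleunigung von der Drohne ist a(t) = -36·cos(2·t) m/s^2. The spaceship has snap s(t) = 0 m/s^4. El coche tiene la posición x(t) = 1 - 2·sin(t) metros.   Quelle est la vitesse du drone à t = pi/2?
Pour résoudre ceci, nous devons prendre 1 primitive de notre équation de l'accélération a(t) = -36·cos(2·t). En intégrant l'accélération et en utilisant la condition initiale v(0) = 0, nous obtenons v(t) = -18·sin(2·t). En utilisant v(t) = -18·sin(2·t) et en substituant t = pi/2, nous trouvons v = 0.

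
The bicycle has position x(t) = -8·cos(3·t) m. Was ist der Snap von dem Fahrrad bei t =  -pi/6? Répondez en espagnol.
Para resolver esto, necesitamos tomar 4 derivadas de nuestra ecuación de la posición x(t) = -8·cos(3·t). Tomando d/dt de x(t), encontramos v(t) = 24·sin(3·t). La derivada de la velocidad da la aceleración: a(t) = 72·cos(3·t). La derivada de la aceleración da la sacudida: j(t) = -216·sin(3·t). Derivando la sacudida, obtenemos el snap: s(t) = -648·cos(3·t). Usando s(t) = -648·cos(3·t) y sustituyendo t = -pi/6, encontramos s = 0.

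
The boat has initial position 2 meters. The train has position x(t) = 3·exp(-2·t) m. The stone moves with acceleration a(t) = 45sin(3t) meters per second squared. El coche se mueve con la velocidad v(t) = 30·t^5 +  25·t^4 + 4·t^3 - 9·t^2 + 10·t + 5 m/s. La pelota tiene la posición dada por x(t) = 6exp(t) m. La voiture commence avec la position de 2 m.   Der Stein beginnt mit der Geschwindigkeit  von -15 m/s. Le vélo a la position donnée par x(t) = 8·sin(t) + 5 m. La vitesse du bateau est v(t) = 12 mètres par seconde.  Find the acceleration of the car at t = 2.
Starting from velocity v(t) = 30·t^5 + 25·t^4 + 4·t^3 - 9·t^2 + 10·t + 5, we take 1 derivative. The derivative of velocity gives acceleration: a(t) = 150·t^4 + 100·t^3 + 12·t^2 - 18·t + 10. We have acceleration a(t) = 150·t^4 + 100·t^3 + 12·t^2 - 18·t + 10. Substituting t = 2: a(2) = 3222.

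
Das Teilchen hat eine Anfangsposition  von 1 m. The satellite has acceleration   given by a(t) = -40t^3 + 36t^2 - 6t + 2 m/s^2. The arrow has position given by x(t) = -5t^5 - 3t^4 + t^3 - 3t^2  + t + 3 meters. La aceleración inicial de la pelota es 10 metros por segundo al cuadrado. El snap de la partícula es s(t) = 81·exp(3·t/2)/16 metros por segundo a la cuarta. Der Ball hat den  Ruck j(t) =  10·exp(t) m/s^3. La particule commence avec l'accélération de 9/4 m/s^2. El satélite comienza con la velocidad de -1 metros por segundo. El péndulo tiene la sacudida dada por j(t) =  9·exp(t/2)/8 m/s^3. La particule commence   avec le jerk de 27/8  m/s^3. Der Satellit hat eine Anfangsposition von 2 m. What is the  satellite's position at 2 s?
Starting from acceleration a(t) = -40·t^3 + 36·t^2 - 6·t + 2, we take 2 antiderivatives. The antiderivative of acceleration is velocity. Using v(0) = -1, we get v(t) = -10·t^4 + 12·t^3 - 3·t^2 + 2·t - 1. Integrating velocity and using the initial condition x(0) = 2, we get x(t) = -2·t^5 + 3·t^4 - t^3 + t^2 - t + 2. From the given position equation x(t) = -2·t^5 + 3·t^4 - t^3 + t^2 - t + 2, we substitute t = 2 to get x = -20.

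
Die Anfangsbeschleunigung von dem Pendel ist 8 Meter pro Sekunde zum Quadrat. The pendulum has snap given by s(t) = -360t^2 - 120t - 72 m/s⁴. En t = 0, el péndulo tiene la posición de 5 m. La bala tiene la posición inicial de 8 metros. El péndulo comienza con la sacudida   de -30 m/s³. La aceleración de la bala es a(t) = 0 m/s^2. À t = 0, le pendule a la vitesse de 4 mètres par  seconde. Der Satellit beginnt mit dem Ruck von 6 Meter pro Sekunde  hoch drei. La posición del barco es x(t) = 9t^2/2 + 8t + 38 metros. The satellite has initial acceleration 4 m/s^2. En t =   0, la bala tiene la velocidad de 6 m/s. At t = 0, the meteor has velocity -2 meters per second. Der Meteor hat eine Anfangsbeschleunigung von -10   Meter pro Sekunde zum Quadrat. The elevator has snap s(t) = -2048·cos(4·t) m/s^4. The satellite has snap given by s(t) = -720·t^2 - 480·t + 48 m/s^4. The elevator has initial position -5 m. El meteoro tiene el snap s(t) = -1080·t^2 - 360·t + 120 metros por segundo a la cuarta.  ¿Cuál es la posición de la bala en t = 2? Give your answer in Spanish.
Para resolver esto, necesitamos tomar 2 antiderivadas de nuestra ecuación de la aceleración a(t) = 0. La integral de la aceleración es la velocidad. Usando v(0) = 6, obtenemos v(t) = 6. La antiderivada de la velocidad, con x(0) = 8, da la posición: x(t) = 6·t + 8. Usando x(t) = 6·t + 8 y sustituyendo t = 2, encontramos x = 20.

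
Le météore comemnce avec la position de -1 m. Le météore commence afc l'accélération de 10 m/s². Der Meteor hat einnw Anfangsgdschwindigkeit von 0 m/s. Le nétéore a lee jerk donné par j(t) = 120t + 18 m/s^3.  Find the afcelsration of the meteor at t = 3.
To solve this, we need to take 1 antiderivative of our jerk equation j(t) = 120·t + 18. Taking ∫j(t)dt and applying a(0) = 10, we find a(t) = 60·t^2 + 18·t + 10. Using a(t) = 60·t^2 + 18·t + 10 and substituting t = 3, we find a = 604.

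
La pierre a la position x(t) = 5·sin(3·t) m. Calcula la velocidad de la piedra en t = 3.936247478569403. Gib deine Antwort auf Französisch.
En partant de la position x(t) = 5·sin(3·t), nous prenons 1 dérivée. En prenant d/dt de x(t), nous trouvons v(t) = 15·cos(3·t). Nous avons la vitesse v(t) = 15·cos(3·t). En substituant t = 3.936247478569403: v(3.936247478569403) = 10.8970195350816.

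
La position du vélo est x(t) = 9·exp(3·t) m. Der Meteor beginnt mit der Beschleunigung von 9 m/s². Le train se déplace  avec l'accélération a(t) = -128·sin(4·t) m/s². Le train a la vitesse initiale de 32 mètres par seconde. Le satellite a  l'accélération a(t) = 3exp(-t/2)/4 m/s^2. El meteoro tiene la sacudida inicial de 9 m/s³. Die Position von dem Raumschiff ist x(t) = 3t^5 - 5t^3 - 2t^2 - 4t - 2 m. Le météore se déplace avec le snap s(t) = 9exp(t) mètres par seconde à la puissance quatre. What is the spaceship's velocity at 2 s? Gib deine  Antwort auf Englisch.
To solve this, we need to take 1 derivative of our position equation x(t) = 3·t^5 - 5·t^3 - 2·t^2 - 4·t - 2. Differentiating position, we get velocity: v(t) = 15·t^4 - 15·t^2 - 4·t - 4. From the given velocity equation v(t) = 15·t^4 - 15·t^2 - 4·t - 4, we substitute t = 2 to get v = 168.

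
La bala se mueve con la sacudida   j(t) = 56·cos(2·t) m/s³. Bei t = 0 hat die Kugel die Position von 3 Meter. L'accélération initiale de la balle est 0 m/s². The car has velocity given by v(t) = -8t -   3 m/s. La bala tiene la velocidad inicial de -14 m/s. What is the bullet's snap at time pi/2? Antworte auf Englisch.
We must differentiate our jerk equation j(t) = 56·cos(2·t) 1 time. Taking d/dt of j(t), we find s(t) = -112·sin(2·t). Using s(t) = -112·sin(2·t) and substituting t = pi/2, we find s = 0.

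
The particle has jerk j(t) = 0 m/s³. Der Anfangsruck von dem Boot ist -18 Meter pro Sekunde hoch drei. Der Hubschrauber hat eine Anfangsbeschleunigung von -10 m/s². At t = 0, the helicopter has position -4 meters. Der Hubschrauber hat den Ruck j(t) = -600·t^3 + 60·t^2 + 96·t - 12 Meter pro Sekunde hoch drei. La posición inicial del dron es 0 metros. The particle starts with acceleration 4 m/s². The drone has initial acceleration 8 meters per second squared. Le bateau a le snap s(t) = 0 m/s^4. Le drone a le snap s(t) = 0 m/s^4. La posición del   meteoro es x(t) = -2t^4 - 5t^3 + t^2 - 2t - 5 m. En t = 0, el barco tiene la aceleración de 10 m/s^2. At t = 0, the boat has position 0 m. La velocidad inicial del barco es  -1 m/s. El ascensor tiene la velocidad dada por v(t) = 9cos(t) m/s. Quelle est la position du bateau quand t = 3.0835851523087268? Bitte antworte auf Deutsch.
Ausgehend von dem Snap s(t) = 0, nehmen wir 4 Stammfunktionen. Mit ∫s(t)dt und Anwendung von j(0) = -18, finden wir j(t) = -18. Durch Integration von dem Ruck und Verwendung der Anfangsbedingung a(0) = 10, erhalten wir a(t) = 10 - 18·t. Durch Integration von der Beschleunigung und Verwendung der Anfangsbedingung v(0) = -1, erhalten wir v(t) = -9·t^2 + 10·t - 1. Die Stammfunktion von der Geschwindigkeit ist die Position. Mit x(0) = 0 erhalten wir x(t) = -3·t^3 + 5·t^2 - t. Aus der Gleichung für die Position x(t) = -3·t^3 + 5·t^2 - t, setzen wir t = 3.0835851523087268 ein und erhalten x = -43.5018823265608.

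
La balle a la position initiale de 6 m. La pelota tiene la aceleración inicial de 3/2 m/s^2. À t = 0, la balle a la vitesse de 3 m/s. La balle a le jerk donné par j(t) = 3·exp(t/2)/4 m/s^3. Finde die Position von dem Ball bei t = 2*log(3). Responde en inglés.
To find the answer, we compute 3 integrals of j(t) = 3·exp(t/2)/4. The antiderivative of jerk is acceleration. Using a(0) = 3/2, we get a(t) = 3·exp(t/2)/2. Taking ∫a(t)dt and applying v(0) = 3, we find v(t) = 3·exp(t/2). Finding the antiderivative of v(t) and using x(0) = 6: x(t) = 6·exp(t/2). Using x(t) = 6·exp(t/2) and substituting t = 2*log(3), we find x = 18.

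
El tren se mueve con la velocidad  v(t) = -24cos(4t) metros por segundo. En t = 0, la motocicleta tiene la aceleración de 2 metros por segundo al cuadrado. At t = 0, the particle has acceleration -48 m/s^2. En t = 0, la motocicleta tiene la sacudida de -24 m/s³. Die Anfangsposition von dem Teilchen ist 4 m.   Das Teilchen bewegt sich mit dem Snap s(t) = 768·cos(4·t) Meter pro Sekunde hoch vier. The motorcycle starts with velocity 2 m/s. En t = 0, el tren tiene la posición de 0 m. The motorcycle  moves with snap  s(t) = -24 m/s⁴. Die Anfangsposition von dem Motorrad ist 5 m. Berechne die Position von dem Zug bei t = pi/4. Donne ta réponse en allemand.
Wir müssen unsere Gleichung für die Geschwindigkeit v(t) = -24·cos(4·t) 1-mal integrieren. Durch Integration von der Geschwindigkeit und Verwendung der Anfangsbedingung x(0) = 0, erhalten wir x(t) = -6·sin(4·t). Aus der Gleichung für die Position x(t) = -6·sin(4·t), setzen wir t = pi/4 ein und erhalten x = 0.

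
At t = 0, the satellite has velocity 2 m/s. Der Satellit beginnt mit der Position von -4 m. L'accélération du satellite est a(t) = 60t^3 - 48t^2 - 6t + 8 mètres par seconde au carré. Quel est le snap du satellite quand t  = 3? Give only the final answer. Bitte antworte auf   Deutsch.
Die Antwort ist 984.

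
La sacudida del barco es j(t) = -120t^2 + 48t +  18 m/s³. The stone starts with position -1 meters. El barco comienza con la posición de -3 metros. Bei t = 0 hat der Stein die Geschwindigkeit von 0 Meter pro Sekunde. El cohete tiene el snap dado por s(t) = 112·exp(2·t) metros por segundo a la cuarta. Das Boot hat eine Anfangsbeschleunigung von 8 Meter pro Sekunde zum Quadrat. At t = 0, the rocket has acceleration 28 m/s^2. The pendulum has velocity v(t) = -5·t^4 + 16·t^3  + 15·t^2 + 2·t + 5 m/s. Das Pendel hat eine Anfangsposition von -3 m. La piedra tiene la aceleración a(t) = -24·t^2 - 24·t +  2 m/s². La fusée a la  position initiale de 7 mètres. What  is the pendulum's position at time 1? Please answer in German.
Wir müssen unsere Gleichung für die Geschwindigkeit v(t) = -5·t^4 + 16·t^3 + 15·t^2 + 2·t + 5 1-mal integrieren. Das Integral von der Geschwindigkeit ist die Position. Mit x(0) = -3 erhalten wir x(t) = -t^5 + 4·t^4 + 5·t^3 + t^2 + 5·t - 3. Aus der Gleichung für die Position x(t) = -t^5 + 4·t^4 + 5·t^3 + t^2 + 5·t - 3, setzen wir t = 1 ein und erhalten x = 11.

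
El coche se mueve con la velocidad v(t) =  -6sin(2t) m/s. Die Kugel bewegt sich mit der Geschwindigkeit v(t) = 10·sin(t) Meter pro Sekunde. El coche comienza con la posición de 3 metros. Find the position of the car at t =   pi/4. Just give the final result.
At t = pi/4, x = 0.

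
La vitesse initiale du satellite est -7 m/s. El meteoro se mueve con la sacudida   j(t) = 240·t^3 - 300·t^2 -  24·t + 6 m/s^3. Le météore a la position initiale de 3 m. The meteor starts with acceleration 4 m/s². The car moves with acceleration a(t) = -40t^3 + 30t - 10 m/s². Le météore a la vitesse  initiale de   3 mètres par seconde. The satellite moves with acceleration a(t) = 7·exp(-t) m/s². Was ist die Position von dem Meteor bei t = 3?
Um dies zu lösen, müssen wir 3 Integrale unserer Gleichung für den Ruck j(t) = 240·t^3 - 300·t^2 - 24·t + 6 finden. Die Stammfunktion von dem Ruck ist die Beschleunigung. Mit a(0) = 4 erhalten wir a(t) = 60·t^4 - 100·t^3 - 12·t^2 + 6·t + 4. Das Integral von der Beschleunigung, mit v(0) = 3, ergibt die Geschwindigkeit: v(t) = 12·t^5 - 25·t^4 - 4·t^3 + 3·t^2 + 4·t + 3. Die Stammfunktion von der Geschwindigkeit ist die Position. Mit x(0) = 3 erhalten wir x(t) = 2·t^6 - 5·t^5 - t^4 + t^3 + 2·t^2 + 3·t + 3. Aus der Gleichung für die Position x(t) = 2·t^6 - 5·t^5 - t^4 + t^3 + 2·t^2 + 3·t + 3, setzen wir t = 3 ein und erhalten x = 219.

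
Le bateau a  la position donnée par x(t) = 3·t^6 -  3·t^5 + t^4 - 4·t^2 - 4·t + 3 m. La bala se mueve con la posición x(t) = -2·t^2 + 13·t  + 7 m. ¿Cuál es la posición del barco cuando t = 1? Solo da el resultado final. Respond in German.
x(1) = -4.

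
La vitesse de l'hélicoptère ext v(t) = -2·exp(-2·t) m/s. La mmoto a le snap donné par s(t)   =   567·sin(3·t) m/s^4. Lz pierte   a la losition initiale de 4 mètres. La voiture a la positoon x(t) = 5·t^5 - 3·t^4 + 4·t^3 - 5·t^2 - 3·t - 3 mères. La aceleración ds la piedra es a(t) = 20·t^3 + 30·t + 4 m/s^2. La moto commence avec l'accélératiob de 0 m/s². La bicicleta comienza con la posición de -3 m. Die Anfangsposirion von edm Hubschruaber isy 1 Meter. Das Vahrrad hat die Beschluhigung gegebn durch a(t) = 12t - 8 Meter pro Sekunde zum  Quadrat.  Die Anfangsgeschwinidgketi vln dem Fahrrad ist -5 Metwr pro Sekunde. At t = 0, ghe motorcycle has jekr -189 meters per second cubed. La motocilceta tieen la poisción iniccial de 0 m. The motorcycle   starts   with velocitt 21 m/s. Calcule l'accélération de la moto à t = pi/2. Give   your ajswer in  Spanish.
Partiendo del snap s(t) = 567·sin(3·t), tomamos 2 integrales. Integrando el snap y usando la condición inicial j(0) = -189, obtenemos j(t) = -189·cos(3·t). Tomando ∫j(t)dt y aplicando a(0) = 0, encontramos a(t) = -63·sin(3·t). De la ecuación de la aceleración a(t) = -63·sin(3·t), sustituimos t = pi/2 para obtener a = 63.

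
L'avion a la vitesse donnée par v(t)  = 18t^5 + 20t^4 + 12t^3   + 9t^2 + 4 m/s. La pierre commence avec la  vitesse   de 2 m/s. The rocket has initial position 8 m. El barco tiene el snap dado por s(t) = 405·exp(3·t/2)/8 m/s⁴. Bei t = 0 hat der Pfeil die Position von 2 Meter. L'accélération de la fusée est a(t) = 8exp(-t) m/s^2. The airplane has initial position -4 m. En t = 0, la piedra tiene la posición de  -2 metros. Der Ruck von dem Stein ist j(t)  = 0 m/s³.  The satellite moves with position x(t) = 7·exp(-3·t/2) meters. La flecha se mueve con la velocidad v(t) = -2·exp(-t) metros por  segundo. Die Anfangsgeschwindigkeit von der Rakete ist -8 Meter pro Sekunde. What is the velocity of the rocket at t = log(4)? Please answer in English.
Starting from acceleration a(t) = 8·exp(-t), we take 1 antiderivative. Integrating acceleration and using the initial condition v(0) = -8, we get v(t) = -8·exp(-t). From the given velocity equation v(t) = -8·exp(-t), we substitute t = log(4) to get v = -2.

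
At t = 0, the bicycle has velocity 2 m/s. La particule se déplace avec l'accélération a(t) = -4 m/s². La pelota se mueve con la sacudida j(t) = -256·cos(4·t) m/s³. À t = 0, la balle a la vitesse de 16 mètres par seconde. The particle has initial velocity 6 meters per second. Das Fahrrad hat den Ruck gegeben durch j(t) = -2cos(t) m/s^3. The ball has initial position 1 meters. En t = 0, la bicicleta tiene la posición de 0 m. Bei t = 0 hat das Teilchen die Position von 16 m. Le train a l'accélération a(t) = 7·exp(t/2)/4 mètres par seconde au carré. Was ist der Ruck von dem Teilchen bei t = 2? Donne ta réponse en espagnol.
Para resolver esto, necesitamos tomar 1 derivada de nuestra ecuación de la aceleración a(t) = -4. La derivada de la aceleración da la sacudida: j(t) = 0. De la ecuación de la sacudida j(t) = 0, sustituimos t = 2 para obtener j = 0.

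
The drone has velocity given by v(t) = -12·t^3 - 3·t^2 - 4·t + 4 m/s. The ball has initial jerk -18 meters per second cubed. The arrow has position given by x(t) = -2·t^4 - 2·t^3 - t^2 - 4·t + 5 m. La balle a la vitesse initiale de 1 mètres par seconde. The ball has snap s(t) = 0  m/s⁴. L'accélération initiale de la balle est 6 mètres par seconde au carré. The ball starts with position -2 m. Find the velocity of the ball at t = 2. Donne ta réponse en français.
Pour résoudre ceci, nous devons prendre 3 intégrales de notre équation du snap s(t) = 0. L'intégrale du snap est le jerk. En utilisant j(0) = -18, nous obtenons j(t) = -18. En prenant ∫j(t)dt et en appliquant a(0) = 6, nous trouvons a(t) = 6 - 18·t. En prenant ∫a(t)dt et en appliquant v(0) = 1, nous trouvons v(t) = -9·t^2 + 6·t + 1. De l'équation de la vitesse v(t) = -9·t^2 + 6·t + 1, nous substituons t = 2 pour obtenir v = -23.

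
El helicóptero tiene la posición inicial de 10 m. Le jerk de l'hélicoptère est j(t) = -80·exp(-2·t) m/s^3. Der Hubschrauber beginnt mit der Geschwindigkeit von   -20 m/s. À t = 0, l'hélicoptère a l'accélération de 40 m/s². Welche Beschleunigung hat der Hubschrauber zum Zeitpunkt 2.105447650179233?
Ausgehend von dem Ruck j(t) = -80·exp(-2·t), nehmen wir 1 Integral. Mit ∫j(t)dt und Anwendung von a(0) = 40, finden wir a(t) = 40·exp(-2·t). Mit a(t) = 40·exp(-2·t) und Einsetzen von t = 2.105447650179233, finden wir a = 0.593323293102571.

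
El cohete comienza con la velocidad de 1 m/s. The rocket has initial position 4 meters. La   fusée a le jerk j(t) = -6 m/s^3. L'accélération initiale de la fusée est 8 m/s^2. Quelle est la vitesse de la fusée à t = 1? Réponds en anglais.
To solve this, we need to take 2 integrals of our jerk equation j(t) = -6. Taking ∫j(t)dt and applying a(0) = 8, we find a(t) = 8 - 6·t. The integral of acceleration is velocity. Using v(0) = 1, we get v(t) = -3·t^2 + 8·t + 1. Using v(t) = -3·t^2 + 8·t + 1 and substituting t = 1, we find v = 6.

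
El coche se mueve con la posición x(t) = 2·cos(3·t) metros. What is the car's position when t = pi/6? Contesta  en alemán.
Mit x(t) = 2·cos(3·t) und Einsetzen von t = pi/6, finden wir x = 0.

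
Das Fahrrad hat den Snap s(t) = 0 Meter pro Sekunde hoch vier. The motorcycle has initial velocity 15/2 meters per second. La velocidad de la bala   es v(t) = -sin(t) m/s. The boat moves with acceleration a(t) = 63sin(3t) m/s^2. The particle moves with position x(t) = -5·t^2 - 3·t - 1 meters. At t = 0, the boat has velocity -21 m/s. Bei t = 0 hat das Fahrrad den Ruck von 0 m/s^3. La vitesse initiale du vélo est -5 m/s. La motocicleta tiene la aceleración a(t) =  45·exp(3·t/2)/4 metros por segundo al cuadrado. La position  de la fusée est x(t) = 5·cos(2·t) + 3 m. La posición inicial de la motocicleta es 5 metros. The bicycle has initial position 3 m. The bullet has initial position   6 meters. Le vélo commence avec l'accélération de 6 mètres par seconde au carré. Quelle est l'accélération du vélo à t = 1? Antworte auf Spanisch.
Debemos encontrar la integral de nuestra ecuación del snap s(t) = 0 2 veces. La integral del snap es la sacudida. Usando j(0) = 0, obtenemos j(t) = 0. La integral de la sacudida es la aceleración. Usando a(0) = 6, obtenemos a(t) = 6. De la ecuación de la aceleración a(t) = 6, sustituimos t = 1 para obtener a = 6.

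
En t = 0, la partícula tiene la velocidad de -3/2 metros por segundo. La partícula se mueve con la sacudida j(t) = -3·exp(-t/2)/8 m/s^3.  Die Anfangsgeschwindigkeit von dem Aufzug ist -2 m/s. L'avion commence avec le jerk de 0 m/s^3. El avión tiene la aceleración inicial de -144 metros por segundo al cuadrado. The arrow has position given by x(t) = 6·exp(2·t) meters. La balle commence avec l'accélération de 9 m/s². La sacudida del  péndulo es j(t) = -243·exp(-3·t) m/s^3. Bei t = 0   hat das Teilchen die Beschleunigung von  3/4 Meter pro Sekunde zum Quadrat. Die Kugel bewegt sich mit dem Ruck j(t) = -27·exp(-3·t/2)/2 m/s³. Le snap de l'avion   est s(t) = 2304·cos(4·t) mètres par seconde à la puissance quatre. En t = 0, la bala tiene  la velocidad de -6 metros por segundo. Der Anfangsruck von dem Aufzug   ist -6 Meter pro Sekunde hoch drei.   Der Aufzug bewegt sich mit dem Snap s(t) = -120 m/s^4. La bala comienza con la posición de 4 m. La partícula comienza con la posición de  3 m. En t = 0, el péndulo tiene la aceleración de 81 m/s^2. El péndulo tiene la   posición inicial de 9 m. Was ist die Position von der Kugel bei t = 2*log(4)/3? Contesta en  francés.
Nous devons trouver l'intégrale de notre équation du jerk j(t) = -27·exp(-3·t/2)/2 3 fois. En intégrant le jerk et en utilisant la condition initiale a(0) = 9, nous obtenons a(t) = 9·exp(-3·t/2). En prenant ∫a(t)dt et en appliquant v(0) = -6, nous trouvons v(t) = -6·exp(-3·t/2). La primitive de la vitesse est la position. En utilisant x(0) = 4, nous obtenons x(t) = 4·exp(-3·t/2). Nous avons la position x(t) = 4·exp(-3·t/2). En substituant t = 2*log(4)/3: x(2*log(4)/3) = 1.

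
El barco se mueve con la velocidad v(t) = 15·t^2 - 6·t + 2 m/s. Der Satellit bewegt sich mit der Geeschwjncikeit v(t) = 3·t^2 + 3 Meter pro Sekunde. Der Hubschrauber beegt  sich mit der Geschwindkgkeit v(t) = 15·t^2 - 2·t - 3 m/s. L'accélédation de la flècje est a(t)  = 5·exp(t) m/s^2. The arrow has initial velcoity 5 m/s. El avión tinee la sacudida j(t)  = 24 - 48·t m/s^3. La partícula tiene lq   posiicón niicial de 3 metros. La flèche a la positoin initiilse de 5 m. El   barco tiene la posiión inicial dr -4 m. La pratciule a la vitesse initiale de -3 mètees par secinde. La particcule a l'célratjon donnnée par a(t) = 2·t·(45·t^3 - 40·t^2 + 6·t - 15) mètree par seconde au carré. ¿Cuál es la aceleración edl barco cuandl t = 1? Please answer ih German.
Ausgehend von der Geschwindigkeit v(t) = 15·t^2 - 6·t + 2, nehmen wir 1 Ableitung. Die Ableitung von der Geschwindigkeit ergibt die Beschleunigung: a(t) = 30·t - 6. Wir haben die Beschleunigung a(t) = 30·t - 6. Durch Einsetzen von t = 1: a(1) = 24.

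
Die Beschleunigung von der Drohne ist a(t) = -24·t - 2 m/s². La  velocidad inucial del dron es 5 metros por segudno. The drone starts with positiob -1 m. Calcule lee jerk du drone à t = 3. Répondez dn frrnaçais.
Pour résoudre ceci, nous devons prendre 1 dérivée de notre équation de l'accélération a(t) = -24·t - 2. En prenant d/dt de a(t), nous trouvons j(t) = -24. De l'équation du jerk j(t) = -24, nous substituons t = 3 pour obtenir j = -24.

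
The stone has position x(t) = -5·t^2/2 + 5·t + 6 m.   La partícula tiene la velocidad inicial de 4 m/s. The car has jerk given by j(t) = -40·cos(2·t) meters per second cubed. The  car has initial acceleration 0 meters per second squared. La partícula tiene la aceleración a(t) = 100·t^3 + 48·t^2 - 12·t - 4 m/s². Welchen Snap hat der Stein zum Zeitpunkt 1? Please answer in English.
We must differentiate our position equation x(t) = -5·t^2/2 + 5·t + 6 4 times. The derivative of position gives velocity: v(t) = 5 - 5·t. The derivative of velocity gives acceleration: a(t) = -5. The derivative of acceleration gives jerk: j(t) = 0. The derivative of jerk gives snap: s(t) = 0. We have snap s(t) = 0. Substituting t = 1: s(1) = 0.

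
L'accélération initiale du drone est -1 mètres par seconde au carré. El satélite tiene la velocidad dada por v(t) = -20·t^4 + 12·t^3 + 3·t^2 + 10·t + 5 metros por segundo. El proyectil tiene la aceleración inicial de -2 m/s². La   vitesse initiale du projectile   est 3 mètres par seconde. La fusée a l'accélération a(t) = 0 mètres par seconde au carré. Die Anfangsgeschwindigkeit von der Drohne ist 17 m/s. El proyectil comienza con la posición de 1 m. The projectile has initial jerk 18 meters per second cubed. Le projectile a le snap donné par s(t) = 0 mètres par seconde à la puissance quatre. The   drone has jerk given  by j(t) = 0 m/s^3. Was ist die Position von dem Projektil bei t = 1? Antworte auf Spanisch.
Debemos encontrar la antiderivada de nuestra ecuación del snap s(t) = 0 4 veces. La integral del snap es la sacudida. Usando j(0) = 18, obtenemos j(t) = 18. Integrando la sacudida y usando la condición inicial a(0) = -2, obtenemos a(t) = 18·t - 2. La antiderivada de la aceleración es la velocidad. Usando v(0) = 3, obtenemos v(t) = 9·t^2 - 2·t + 3. La antiderivada de la velocidad, con x(0) = 1, da la posición: x(t) = 3·t^3 - t^2 + 3·t + 1. Tenemos la posición x(t) = 3·t^3 - t^2 + 3·t + 1. Sustituyendo t = 1: x(1) = 6.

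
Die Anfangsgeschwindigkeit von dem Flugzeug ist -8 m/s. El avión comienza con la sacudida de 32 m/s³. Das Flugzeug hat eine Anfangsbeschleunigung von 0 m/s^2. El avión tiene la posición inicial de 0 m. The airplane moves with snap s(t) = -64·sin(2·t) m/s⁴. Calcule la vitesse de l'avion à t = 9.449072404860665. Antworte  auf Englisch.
Starting from snap s(t) = -64·sin(2·t), we take 3 integrals. The antiderivative of snap, with j(0) = 32, gives jerk: j(t) = 32·cos(2·t). The antiderivative of jerk, with a(0) = 0, gives acceleration: a(t) = 16·sin(2·t). Integrating acceleration and using the initial condition v(0) = -8, we get v(t) = -8·cos(2·t). Using v(t) = -8·cos(2·t) and substituting t = 9.449072404860665, we find v = -7.99055833755273.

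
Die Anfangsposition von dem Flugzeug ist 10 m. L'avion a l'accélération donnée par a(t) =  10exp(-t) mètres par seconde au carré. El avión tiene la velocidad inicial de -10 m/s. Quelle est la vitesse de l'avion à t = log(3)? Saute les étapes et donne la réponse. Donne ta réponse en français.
La vitesse à t = log(3) est v = -10/3.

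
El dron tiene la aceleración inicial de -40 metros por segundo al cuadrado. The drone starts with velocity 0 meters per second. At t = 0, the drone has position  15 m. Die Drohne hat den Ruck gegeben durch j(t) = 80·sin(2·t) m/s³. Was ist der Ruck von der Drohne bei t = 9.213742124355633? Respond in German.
Wir haben den Ruck j(t) = 80·sin(2·t). Durch Einsetzen von t = 9.213742124355633: j(9.213742124355633) = -32.7720958587680.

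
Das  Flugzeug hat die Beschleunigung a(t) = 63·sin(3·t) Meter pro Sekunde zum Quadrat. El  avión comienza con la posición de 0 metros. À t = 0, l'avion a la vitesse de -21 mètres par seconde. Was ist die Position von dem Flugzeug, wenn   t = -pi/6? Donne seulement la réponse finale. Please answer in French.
La position à t = -pi/6 est x = 7.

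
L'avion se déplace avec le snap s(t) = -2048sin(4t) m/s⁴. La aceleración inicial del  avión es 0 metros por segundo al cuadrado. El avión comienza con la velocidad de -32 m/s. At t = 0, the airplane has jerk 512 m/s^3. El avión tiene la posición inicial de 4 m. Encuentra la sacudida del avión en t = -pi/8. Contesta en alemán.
Wir müssen das Integral unserer Gleichung für den Snap s(t) = -2048·sin(4·t) 1-mal finden. Mit ∫s(t)dt und Anwendung von j(0) = 512, finden wir j(t) = 512·cos(4·t). Wir haben den Ruck j(t) = 512·cos(4·t). Durch Einsetzen von t = -pi/8: j(-pi/8) = 0.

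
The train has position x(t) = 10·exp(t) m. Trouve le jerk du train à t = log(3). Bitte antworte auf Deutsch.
Wir müssen unsere Gleichung für die Position x(t) = 10·exp(t) 3-mal ableiten. Die Ableitung von der Position ergibt die Geschwindigkeit: v(t) = 10·exp(t). Mit d/dt von v(t) finden wir a(t) = 10·exp(t). Die Ableitung von der Beschleunigung ergibt den Ruck: j(t) = 10·exp(t). Aus der Gleichung für den Ruck j(t) = 10·exp(t), setzen wir t = log(3) ein und erhalten j = 30.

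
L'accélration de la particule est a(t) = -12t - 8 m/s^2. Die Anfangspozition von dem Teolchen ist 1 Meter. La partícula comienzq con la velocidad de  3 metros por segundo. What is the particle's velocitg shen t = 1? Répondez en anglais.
To find the answer, we compute 1 integral of a(t) = -12·t - 8. The integral of acceleration, with v(0) = 3, gives velocity: v(t) = -6·t^2 - 8·t + 3. We have velocity v(t) = -6·t^2 - 8·t + 3. Substituting t = 1: v(1) = -11.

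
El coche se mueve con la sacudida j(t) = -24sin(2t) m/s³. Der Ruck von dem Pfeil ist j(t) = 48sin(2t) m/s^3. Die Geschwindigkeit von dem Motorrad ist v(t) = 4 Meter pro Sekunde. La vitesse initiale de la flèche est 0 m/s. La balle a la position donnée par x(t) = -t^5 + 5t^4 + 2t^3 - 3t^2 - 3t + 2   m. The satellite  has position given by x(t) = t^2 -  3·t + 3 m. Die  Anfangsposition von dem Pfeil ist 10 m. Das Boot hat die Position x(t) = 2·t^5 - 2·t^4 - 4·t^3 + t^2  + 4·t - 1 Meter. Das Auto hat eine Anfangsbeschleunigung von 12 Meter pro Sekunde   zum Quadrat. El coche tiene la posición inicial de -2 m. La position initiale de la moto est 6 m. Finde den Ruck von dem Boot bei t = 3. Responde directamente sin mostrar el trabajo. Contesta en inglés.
At t = 3, j = 912.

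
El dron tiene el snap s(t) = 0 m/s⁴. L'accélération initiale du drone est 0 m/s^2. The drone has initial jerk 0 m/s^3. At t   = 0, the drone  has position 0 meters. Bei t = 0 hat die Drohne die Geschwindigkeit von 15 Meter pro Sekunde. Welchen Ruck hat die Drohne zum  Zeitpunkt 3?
Wir müssen die Stammfunktion unserer Gleichung für den Snap s(t) = 0 1-mal finden. Durch Integration von dem Snap und Verwendung der Anfangsbedingung j(0) = 0, erhalten wir j(t) = 0. Wir haben den Ruck j(t) = 0. Durch Einsetzen von t = 3: j(3) = 0.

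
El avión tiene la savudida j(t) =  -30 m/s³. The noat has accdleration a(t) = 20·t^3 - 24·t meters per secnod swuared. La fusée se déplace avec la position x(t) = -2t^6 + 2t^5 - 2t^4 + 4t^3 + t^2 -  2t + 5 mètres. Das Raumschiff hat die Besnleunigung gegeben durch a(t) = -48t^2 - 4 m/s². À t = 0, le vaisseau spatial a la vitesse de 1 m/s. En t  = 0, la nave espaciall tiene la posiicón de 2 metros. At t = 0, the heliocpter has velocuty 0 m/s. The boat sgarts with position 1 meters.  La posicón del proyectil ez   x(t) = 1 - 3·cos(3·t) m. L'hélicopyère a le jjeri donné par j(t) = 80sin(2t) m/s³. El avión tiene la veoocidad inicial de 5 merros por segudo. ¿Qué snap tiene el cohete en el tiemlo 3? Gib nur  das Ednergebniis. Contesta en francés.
La réponse est -5808.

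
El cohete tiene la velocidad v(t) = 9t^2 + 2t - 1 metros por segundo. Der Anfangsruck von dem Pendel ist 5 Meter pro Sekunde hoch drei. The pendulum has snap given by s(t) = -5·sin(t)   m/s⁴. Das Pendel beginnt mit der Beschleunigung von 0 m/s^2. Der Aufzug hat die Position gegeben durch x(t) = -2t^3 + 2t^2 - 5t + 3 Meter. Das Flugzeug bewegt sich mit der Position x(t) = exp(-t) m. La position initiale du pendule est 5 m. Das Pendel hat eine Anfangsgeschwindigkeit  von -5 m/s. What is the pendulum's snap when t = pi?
From the given snap equation s(t) = -5·sin(t), we substitute t = pi to get s = 0.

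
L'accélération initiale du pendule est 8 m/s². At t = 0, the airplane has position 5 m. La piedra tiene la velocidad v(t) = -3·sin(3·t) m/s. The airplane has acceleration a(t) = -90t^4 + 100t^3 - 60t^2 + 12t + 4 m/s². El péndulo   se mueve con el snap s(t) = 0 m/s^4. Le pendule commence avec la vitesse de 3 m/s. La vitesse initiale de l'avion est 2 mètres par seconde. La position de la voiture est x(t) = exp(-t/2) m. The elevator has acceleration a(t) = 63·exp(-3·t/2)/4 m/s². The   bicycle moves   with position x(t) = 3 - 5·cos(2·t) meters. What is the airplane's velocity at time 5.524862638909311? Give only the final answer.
At t = 5.524862638909311, v = -72529.9195273163.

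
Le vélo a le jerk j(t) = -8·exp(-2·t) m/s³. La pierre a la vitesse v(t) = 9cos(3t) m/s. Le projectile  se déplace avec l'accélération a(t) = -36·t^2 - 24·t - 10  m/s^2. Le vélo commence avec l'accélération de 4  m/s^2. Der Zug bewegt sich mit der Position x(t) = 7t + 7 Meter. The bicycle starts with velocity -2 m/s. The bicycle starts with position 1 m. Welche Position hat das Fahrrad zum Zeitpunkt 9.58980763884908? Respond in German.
Um dies zu lösen, müssen wir 3 Stammfunktionen unserer Gleichung für den Ruck j(t) = -8·exp(-2·t) finden. Das Integral von dem Ruck ist die Beschleunigung. Mit a(0) = 4 erhalten wir a(t) = 4·exp(-2·t). Durch Integration von der Beschleunigung und Verwendung der Anfangsbedingung v(0) = -2, erhalten wir v(t) = -2·exp(-2·t). Die Stammfunktion von der Geschwindigkeit, mit x(0) = 1, ergibt die Position: x(t) = exp(-2·t). Aus der Gleichung für die Position x(t) = exp(-2·t), setzen wir t = 9.58980763884908 ein und erhalten x = 4.68164975352166E-9.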